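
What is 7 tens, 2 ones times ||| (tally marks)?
Convert 7 tens, 2 ones (place-value notation) → 7×10 + 2 = 72 (decimal)
Convert ||| (tally marks) → 3 (decimal)
Compute 72 × 3 = 216
216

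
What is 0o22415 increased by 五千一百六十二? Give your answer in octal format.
Convert 0o22415 (octal) → 2×4096 + 2×512 + 4×64 + 1×8 + 5 = 9485 (decimal)
Convert 五千一百六十二 (Chinese numeral) → 5×1000 + 1×100 + 6×10 + 2 = 5162 (decimal)
Compute 9485 + 5162 = 14647
Convert 14647 (decimal) → 14647 = 3×4096 + 4×512 + 4×64 + 6×8 + 7 → 0o34467 (octal)
0o34467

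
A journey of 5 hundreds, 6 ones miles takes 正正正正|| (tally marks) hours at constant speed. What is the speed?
Convert 5 hundreds, 6 ones (place-value notation) → 5×100 + 6 = 506 (decimal)
Convert 正正正正|| (tally marks) → 5 + 5 + 5 + 5 + 2 = 22 (decimal)
Compute 506 ÷ 22 = 23
23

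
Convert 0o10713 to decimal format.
Convert 0o10713 (octal) → 1×4096 + 7×64 + 1×8 + 3 = 4555 (decimal)
4555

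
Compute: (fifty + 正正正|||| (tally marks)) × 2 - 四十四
Convert fifty (English words) → 50 (decimal)
Convert 正正正|||| (tally marks) → 5 + 5 + 5 + 4 = 19 (decimal)
Convert 四十四 (Chinese numeral) → 4×10 + 4 = 44 (decimal)
Expression in decimal: (50 + 19) × 2 - 44
Parentheses first: 50 + 19 = 69
Multiply: 69 × 2 = 138
Subtract: 138 - 44 = 94
94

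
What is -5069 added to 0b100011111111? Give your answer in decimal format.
Convert 0b100011111111 (binary) → 2048 + 128 + 64 + 32 + 16 + 8 + 4 + 2 + 1 = 2303 (decimal)
Compute -5069 + 2303 = -2766
-2766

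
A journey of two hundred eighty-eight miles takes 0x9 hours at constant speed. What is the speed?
Convert two hundred eighty-eight (English words) → 2×100 + 88 = 288 (decimal)
Convert 0x9 (hexadecimal) → 9 (decimal)
Compute 288 ÷ 9 = 32
32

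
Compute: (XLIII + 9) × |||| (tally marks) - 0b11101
Convert XLIII (Roman numeral) → 40 + 1 + 1 + 1 = 43 (decimal)
Convert |||| (tally marks) → 4 (decimal)
Convert 0b11101 (binary) → 16 + 8 + 4 + 1 = 29 (decimal)
Expression in decimal: (43 + 9) × 4 - 29
Parentheses first: 43 + 9 = 52
Multiply: 52 × 4 = 208
Subtract: 208 - 29 = 179
179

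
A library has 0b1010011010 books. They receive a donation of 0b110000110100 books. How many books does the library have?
Convert 0b1010011010 (binary) → 512 + 128 + 16 + 8 + 2 = 666 (decimal)
Convert 0b110000110100 (binary) → 2048 + 1024 + 32 + 16 + 4 = 3124 (decimal)
Compute 666 + 3124 = 3790
3790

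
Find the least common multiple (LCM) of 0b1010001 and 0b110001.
Convert 0b1010001 (binary) → 64 + 16 + 1 = 81 (decimal)
Convert 0b110001 (binary) → 32 + 16 + 1 = 49 (decimal)
Compute lcm(81, 49) = 3969
3969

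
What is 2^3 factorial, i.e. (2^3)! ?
Convert 2^3 (power) → 8 (decimal)
Compute 8! = 40320
40320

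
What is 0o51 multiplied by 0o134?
Convert 0o51 (octal) → 5×8 + 1 = 41 (decimal)
Convert 0o134 (octal) → 1×64 + 3×8 + 4 = 92 (decimal)
Compute 41 × 92 = 3772
3772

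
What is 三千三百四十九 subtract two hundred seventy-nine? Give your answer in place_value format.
Convert 三千三百四十九 (Chinese numeral) → 3×1000 + 3×100 + 4×10 + 9 = 3349 (decimal)
Convert two hundred seventy-nine (English words) → 2×100 + 79 = 279 (decimal)
Compute 3349 - 279 = 3070
Convert 3070 (decimal) → 3070 = 3×1000 + 7×10 → 3 thousands, 7 tens (place-value notation)
3 thousands, 7 tens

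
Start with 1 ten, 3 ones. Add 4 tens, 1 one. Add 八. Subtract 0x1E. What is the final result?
Convert 1 ten, 3 ones (place-value notation) → 1×10 + 3 = 13 (decimal)
Start: 13
Convert 4 tens, 1 one (place-value notation) → 4×10 + 1 = 41 (decimal)
13 + 41 = 54
Convert 八 (Chinese numeral) → 8 (decimal)
54 + 8 = 62
Convert 0x1E (hexadecimal) → 1×16 + 14 = 30 (decimal)
62 - 30 = 32
32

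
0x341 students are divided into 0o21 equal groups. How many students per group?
Convert 0x341 (hexadecimal) → 3×256 + 4×16 + 1 = 833 (decimal)
Convert 0o21 (octal) → 2×8 + 1 = 17 (decimal)
Compute 833 ÷ 17 = 49
49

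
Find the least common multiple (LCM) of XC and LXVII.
Convert XC (Roman numeral) → 90 (decimal)
Convert LXVII (Roman numeral) → 50 + 10 + 5 + 1 + 1 = 67 (decimal)
Compute lcm(90, 67) = 6030
6030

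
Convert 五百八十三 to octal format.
Convert 五百八十三 (Chinese numeral) → 5×100 + 8×10 + 3 = 583 (decimal)
Convert 583 (decimal) → 583 = 1×512 + 1×64 + 7 → 0o1107 (octal)
0o1107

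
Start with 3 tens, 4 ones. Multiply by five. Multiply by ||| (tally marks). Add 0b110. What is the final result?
Convert 3 tens, 4 ones (place-value notation) → 3×10 + 4 = 34 (decimal)
Start: 34
Convert five (English words) → 5 (decimal)
34 × 5 = 170
Convert ||| (tally marks) → 3 (decimal)
170 × 3 = 510
Convert 0b110 (binary) → 4 + 2 = 6 (decimal)
510 + 6 = 516
516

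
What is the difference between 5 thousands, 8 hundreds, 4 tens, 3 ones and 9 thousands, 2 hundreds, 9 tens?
Convert 5 thousands, 8 hundreds, 4 tens, 3 ones (place-value notation) → 5×1000 + 8×100 + 4×10 + 3 = 5843 (decimal)
Convert 9 thousands, 2 hundreds, 9 tens (place-value notation) → 9×1000 + 2×100 + 9×10 = 9290 (decimal)
Difference: |5843 - 9290| = 3447
3447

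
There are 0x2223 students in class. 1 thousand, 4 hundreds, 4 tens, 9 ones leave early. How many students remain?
Convert 0x2223 (hexadecimal) → 2×4096 + 2×256 + 2×16 + 3 = 8739 (decimal)
Convert 1 thousand, 4 hundreds, 4 tens, 9 ones (place-value notation) → 1×1000 + 4×100 + 4×10 + 9 = 1449 (decimal)
Compute 8739 - 1449 = 7290
7290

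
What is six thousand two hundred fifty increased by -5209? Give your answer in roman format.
Convert six thousand two hundred fifty (English words) → 6×1000 + 2×100 + 50 = 6250 (decimal)
Compute 6250 + -5209 = 1041
Convert 1041 (decimal) → 1041 = 1000 + 40 + 1 → MXLI (Roman numeral)
MXLI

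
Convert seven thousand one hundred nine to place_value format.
Convert seven thousand one hundred nine (English words) → 7×1000 + 1×100 + 9 = 7109 (decimal)
Convert 7109 (decimal) → 7109 = 7×1000 + 1×100 + 9 → 7 thousands, 1 hundred, 9 ones (place-value notation)
7 thousands, 1 hundred, 9 ones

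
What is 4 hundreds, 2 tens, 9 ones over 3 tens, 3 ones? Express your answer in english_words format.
Convert 4 hundreds, 2 tens, 9 ones (place-value notation) → 4×100 + 2×10 + 9 = 429 (decimal)
Convert 3 tens, 3 ones (place-value notation) → 3×10 + 3 = 33 (decimal)
Compute 429 ÷ 33 = 13
Convert 13 (decimal) → thirteen (English words)
thirteen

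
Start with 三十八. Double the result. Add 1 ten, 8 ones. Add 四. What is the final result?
Convert 三十八 (Chinese numeral) → 3×10 + 8 = 38 (decimal)
Start: 38
38 × 2 = 76
Convert 1 ten, 8 ones (place-value notation) → 1×10 + 8 = 18 (decimal)
76 + 18 = 94
Convert 四 (Chinese numeral) → 4 (decimal)
94 + 4 = 98
98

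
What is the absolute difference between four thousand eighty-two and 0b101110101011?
Convert four thousand eighty-two (English words) → 4×1000 + 82 = 4082 (decimal)
Convert 0b101110101011 (binary) → 2048 + 512 + 256 + 128 + 32 + 8 + 2 + 1 = 2987 (decimal)
Compute |4082 - 2987| = 1095
1095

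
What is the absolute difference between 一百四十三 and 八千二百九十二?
Convert 一百四十三 (Chinese numeral) → 1×100 + 4×10 + 3 = 143 (decimal)
Convert 八千二百九十二 (Chinese numeral) → 8×1000 + 2×100 + 9×10 + 2 = 8292 (decimal)
Compute |143 - 8292| = 8149
8149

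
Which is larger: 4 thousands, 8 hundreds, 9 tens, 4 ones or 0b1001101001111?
Convert 4 thousands, 8 hundreds, 9 tens, 4 ones (place-value notation) → 4×1000 + 8×100 + 9×10 + 4 = 4894 (decimal)
Convert 0b1001101001111 (binary) → 4096 + 512 + 256 + 64 + 8 + 4 + 2 + 1 = 4943 (decimal)
Compare 4894 vs 4943: larger = 4943
4943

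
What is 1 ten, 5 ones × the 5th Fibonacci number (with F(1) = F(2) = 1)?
Convert 1 ten, 5 ones (place-value notation) → 1×10 + 5 = 15 (decimal)
Convert the 5th Fibonacci number (with F(1) = F(2) = 1) (Fibonacci index) → 1, 1, 2, 3, 5 → 5 (decimal)
Compute 15 × 5 = 75
75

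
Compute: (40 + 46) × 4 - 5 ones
Convert 5 ones (place-value notation) → 5 (decimal)
Expression in decimal: (40 + 46) × 4 - 5
Parentheses first: 40 + 46 = 86
Multiply: 86 × 4 = 344
Subtract: 344 - 5 = 339
339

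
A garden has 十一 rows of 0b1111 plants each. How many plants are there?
Convert 0b1111 (binary) → 8 + 4 + 2 + 1 = 15 (decimal)
Convert 十一 (Chinese numeral) → 1×10 + 1 = 11 (decimal)
Compute 15 × 11 = 165
165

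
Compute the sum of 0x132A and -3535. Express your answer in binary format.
Convert 0x132A (hexadecimal) → 1×4096 + 3×256 + 2×16 + 10 = 4906 (decimal)
Compute 4906 + -3535 = 1371
Convert 1371 (decimal) → 1371 = 1024 + 256 + 64 + 16 + 8 + 2 + 1 → 0b10101011011 (binary)
0b10101011011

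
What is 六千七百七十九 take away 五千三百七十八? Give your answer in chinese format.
Convert 六千七百七十九 (Chinese numeral) → 6×1000 + 7×100 + 7×10 + 9 = 6779 (decimal)
Convert 五千三百七十八 (Chinese numeral) → 5×1000 + 3×100 + 7×10 + 8 = 5378 (decimal)
Compute 6779 - 5378 = 1401
Convert 1401 (decimal) → 1401 = 1×1000 + 4×100 + 1 → 一千四百零一 (Chinese numeral)
一千四百零一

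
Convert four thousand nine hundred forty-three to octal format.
Convert four thousand nine hundred forty-three (English words) → 4×1000 + 9×100 + 43 = 4943 (decimal)
Convert 4943 (decimal) → 4943 = 1×4096 + 1×512 + 5×64 + 1×8 + 7 → 0o11517 (octal)
0o11517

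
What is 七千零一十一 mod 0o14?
Convert 七千零一十一 (Chinese numeral) → 7×1000 + 1×10 + 1 = 7011 (decimal)
Convert 0o14 (octal) → 1×8 + 4 = 12 (decimal)
Compute 7011 mod 12 = 3
3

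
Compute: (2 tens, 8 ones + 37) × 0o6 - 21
Convert 2 tens, 8 ones (place-value notation) → 2×10 + 8 = 28 (decimal)
Convert 0o6 (octal) → 6 (decimal)
Expression in decimal: (28 + 37) × 6 - 21
Parentheses first: 28 + 37 = 65
Multiply: 65 × 6 = 390
Subtract: 390 - 21 = 369
369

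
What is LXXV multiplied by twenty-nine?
Convert LXXV (Roman numeral) → 50 + 10 + 10 + 5 = 75 (decimal)
Convert twenty-nine (English words) → 29 (decimal)
Compute 75 × 29 = 2175
2175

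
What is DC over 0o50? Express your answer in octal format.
Convert DC (Roman numeral) → 500 + 100 = 600 (decimal)
Convert 0o50 (octal) → 5×8 = 40 (decimal)
Compute 600 ÷ 40 = 15
Convert 15 (decimal) → 15 = 1×8 + 7 → 0o17 (octal)
0o17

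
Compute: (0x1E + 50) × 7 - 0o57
Convert 0x1E (hexadecimal) → 1×16 + 14 = 30 (decimal)
Convert 0o57 (octal) → 5×8 + 7 = 47 (decimal)
Expression in decimal: (30 + 50) × 7 - 47
Parentheses first: 30 + 50 = 80
Multiply: 80 × 7 = 560
Subtract: 560 - 47 = 513
513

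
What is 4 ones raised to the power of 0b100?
Convert 4 ones (place-value notation) → 4 (decimal)
Convert 0b100 (binary) → 4 (decimal)
Compute 4 ^ 4 = 256
256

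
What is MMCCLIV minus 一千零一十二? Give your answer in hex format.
Convert MMCCLIV (Roman numeral) → 1000 + 1000 + 100 + 100 + 50 + 4 = 2254 (decimal)
Convert 一千零一十二 (Chinese numeral) → 1×1000 + 1×10 + 2 = 1012 (decimal)
Compute 2254 - 1012 = 1242
Convert 1242 (decimal) → 1242 = 4×256 + 13×16 + 10 → 0x4DA (hexadecimal)
0x4DA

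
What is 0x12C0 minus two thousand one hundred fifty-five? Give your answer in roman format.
Convert 0x12C0 (hexadecimal) → 1×4096 + 2×256 + 12×16 = 4800 (decimal)
Convert two thousand one hundred fifty-five (English words) → 2×1000 + 1×100 + 55 = 2155 (decimal)
Compute 4800 - 2155 = 2645
Convert 2645 (decimal) → 2645 = 1000 + 1000 + 500 + 100 + 40 + 5 → MMDCXLV (Roman numeral)
MMDCXLV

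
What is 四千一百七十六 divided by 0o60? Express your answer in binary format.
Convert 四千一百七十六 (Chinese numeral) → 4×1000 + 1×100 + 7×10 + 6 = 4176 (decimal)
Convert 0o60 (octal) → 6×8 = 48 (decimal)
Compute 4176 ÷ 48 = 87
Convert 87 (decimal) → 87 = 64 + 16 + 4 + 2 + 1 → 0b1010111 (binary)
0b1010111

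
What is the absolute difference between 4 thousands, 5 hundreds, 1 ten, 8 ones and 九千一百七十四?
Convert 4 thousands, 5 hundreds, 1 ten, 8 ones (place-value notation) → 4×1000 + 5×100 + 1×10 + 8 = 4518 (decimal)
Convert 九千一百七十四 (Chinese numeral) → 9×1000 + 1×100 + 7×10 + 4 = 9174 (decimal)
Compute |4518 - 9174| = 4656
4656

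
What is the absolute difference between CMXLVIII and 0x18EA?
Convert CMXLVIII (Roman numeral) → 900 + 40 + 5 + 1 + 1 + 1 = 948 (decimal)
Convert 0x18EA (hexadecimal) → 1×4096 + 8×256 + 14×16 + 10 = 6378 (decimal)
Compute |948 - 6378| = 5430
5430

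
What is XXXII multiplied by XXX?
Convert XXXII (Roman numeral) → 10 + 10 + 10 + 1 + 1 = 32 (decimal)
Convert XXX (Roman numeral) → 10 + 10 + 10 = 30 (decimal)
Compute 32 × 30 = 960
960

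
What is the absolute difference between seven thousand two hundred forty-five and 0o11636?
Convert seven thousand two hundred forty-five (English words) → 7×1000 + 2×100 + 45 = 7245 (decimal)
Convert 0o11636 (octal) → 1×4096 + 1×512 + 6×64 + 3×8 + 6 = 5022 (decimal)
Compute |7245 - 5022| = 2223
2223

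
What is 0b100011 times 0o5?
Convert 0b100011 (binary) → 32 + 2 + 1 = 35 (decimal)
Convert 0o5 (octal) → 5 (decimal)
Compute 35 × 5 = 175
175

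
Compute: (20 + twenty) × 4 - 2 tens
Convert twenty (English words) → 20 (decimal)
Convert 2 tens (place-value notation) → 2×10 = 20 (decimal)
Expression in decimal: (20 + 20) × 4 - 20
Parentheses first: 20 + 20 = 40
Multiply: 40 × 4 = 160
Subtract: 160 - 20 = 140
140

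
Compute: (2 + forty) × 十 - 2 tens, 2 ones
Convert forty (English words) → 40 (decimal)
Convert 十 (Chinese numeral) → 1×10 = 10 (decimal)
Convert 2 tens, 2 ones (place-value notation) → 2×10 + 2 = 22 (decimal)
Expression in decimal: (2 + 40) × 10 - 22
Parentheses first: 2 + 40 = 42
Multiply: 42 × 10 = 420
Subtract: 420 - 22 = 398
398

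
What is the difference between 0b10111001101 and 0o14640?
Convert 0b10111001101 (binary) → 1024 + 256 + 128 + 64 + 8 + 4 + 1 = 1485 (decimal)
Convert 0o14640 (octal) → 1×4096 + 4×512 + 6×64 + 4×8 = 6560 (decimal)
Difference: |1485 - 6560| = 5075
5075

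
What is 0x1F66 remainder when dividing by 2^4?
Convert 0x1F66 (hexadecimal) → 1×4096 + 15×256 + 6×16 + 6 = 8038 (decimal)
Convert 2^4 (power) → 16 (decimal)
Compute 8038 mod 16 = 6
6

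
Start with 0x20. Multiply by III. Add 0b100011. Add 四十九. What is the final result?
Convert 0x20 (hexadecimal) → 2×16 = 32 (decimal)
Start: 32
Convert III (Roman numeral) → 1 + 1 + 1 = 3 (decimal)
32 × 3 = 96
Convert 0b100011 (binary) → 32 + 2 + 1 = 35 (decimal)
96 + 35 = 131
Convert 四十九 (Chinese numeral) → 4×10 + 9 = 49 (decimal)
131 + 49 = 180
180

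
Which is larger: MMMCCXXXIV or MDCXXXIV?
Convert MMMCCXXXIV (Roman numeral) → 1000 + 1000 + 1000 + 100 + 100 + 10 + 10 + 10 + 4 = 3234 (decimal)
Convert MDCXXXIV (Roman numeral) → 1000 + 500 + 100 + 10 + 10 + 10 + 4 = 1634 (decimal)
Compare 3234 vs 1634: larger = 3234
3234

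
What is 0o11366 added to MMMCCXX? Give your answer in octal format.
Convert 0o11366 (octal) → 1×4096 + 1×512 + 3×64 + 6×8 + 6 = 4854 (decimal)
Convert MMMCCXX (Roman numeral) → 1000 + 1000 + 1000 + 100 + 100 + 10 + 10 = 3220 (decimal)
Compute 4854 + 3220 = 8074
Convert 8074 (decimal) → 8074 = 1×4096 + 7×512 + 6×64 + 1×8 + 2 → 0o17612 (octal)
0o17612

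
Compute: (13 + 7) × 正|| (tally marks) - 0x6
Convert 正|| (tally marks) → 5 + 2 = 7 (decimal)
Convert 0x6 (hexadecimal) → 6 (decimal)
Expression in decimal: (13 + 7) × 7 - 6
Parentheses first: 13 + 7 = 20
Multiply: 20 × 7 = 140
Subtract: 140 - 6 = 134
134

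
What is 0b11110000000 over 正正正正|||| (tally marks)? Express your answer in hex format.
Convert 0b11110000000 (binary) → 1024 + 512 + 256 + 128 = 1920 (decimal)
Convert 正正正正|||| (tally marks) → 5 + 5 + 5 + 5 + 4 = 24 (decimal)
Compute 1920 ÷ 24 = 80
Convert 80 (decimal) → 80 = 5×16 → 0x50 (hexadecimal)
0x50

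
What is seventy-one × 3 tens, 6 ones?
Convert seventy-one (English words) → 71 (decimal)
Convert 3 tens, 6 ones (place-value notation) → 3×10 + 6 = 36 (decimal)
Compute 71 × 36 = 2556
2556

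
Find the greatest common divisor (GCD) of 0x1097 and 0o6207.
Convert 0x1097 (hexadecimal) → 1×4096 + 9×16 + 7 = 4247 (decimal)
Convert 0o6207 (octal) → 6×512 + 2×64 + 7 = 3207 (decimal)
Compute gcd(4247, 3207) = 1
1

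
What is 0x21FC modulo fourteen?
Convert 0x21FC (hexadecimal) → 2×4096 + 1×256 + 15×16 + 12 = 8700 (decimal)
Convert fourteen (English words) → 14 (decimal)
Compute 8700 mod 14 = 6
6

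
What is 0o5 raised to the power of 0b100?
Convert 0o5 (octal) → 5 (decimal)
Convert 0b100 (binary) → 4 (decimal)
Compute 5 ^ 4 = 625
625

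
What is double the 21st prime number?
The 21st prime number = 73
Compute 73 × 2 = 146
146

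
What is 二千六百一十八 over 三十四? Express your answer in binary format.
Convert 二千六百一十八 (Chinese numeral) → 2×1000 + 6×100 + 1×10 + 8 = 2618 (decimal)
Convert 三十四 (Chinese numeral) → 3×10 + 4 = 34 (decimal)
Compute 2618 ÷ 34 = 77
Convert 77 (decimal) → 77 = 64 + 8 + 4 + 1 → 0b1001101 (binary)
0b1001101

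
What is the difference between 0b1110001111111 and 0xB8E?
Convert 0b1110001111111 (binary) → 4096 + 2048 + 1024 + 64 + 32 + 16 + 8 + 4 + 2 + 1 = 7295 (decimal)
Convert 0xB8E (hexadecimal) → 11×256 + 8×16 + 14 = 2958 (decimal)
Difference: |7295 - 2958| = 4337
4337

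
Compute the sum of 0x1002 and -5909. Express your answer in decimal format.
Convert 0x1002 (hexadecimal) → 1×4096 + 2 = 4098 (decimal)
Compute 4098 + -5909 = -1811
-1811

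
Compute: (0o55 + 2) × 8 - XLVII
Convert 0o55 (octal) → 5×8 + 5 = 45 (decimal)
Convert XLVII (Roman numeral) → 40 + 5 + 1 + 1 = 47 (decimal)
Expression in decimal: (45 + 2) × 8 - 47
Parentheses first: 45 + 2 = 47
Multiply: 47 × 8 = 376
Subtract: 376 - 47 = 329
329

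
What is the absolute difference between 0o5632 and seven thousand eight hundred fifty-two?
Convert 0o5632 (octal) → 5×512 + 6×64 + 3×8 + 2 = 2970 (decimal)
Convert seven thousand eight hundred fifty-two (English words) → 7×1000 + 8×100 + 52 = 7852 (decimal)
Compute |2970 - 7852| = 4882
4882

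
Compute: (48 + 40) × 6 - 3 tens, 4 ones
Convert 3 tens, 4 ones (place-value notation) → 3×10 + 4 = 34 (decimal)
Expression in decimal: (48 + 40) × 6 - 34
Parentheses first: 48 + 40 = 88
Multiply: 88 × 6 = 528
Subtract: 528 - 34 = 494
494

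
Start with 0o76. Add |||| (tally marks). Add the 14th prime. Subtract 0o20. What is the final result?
Convert 0o76 (octal) → 7×8 + 6 = 62 (decimal)
Start: 62
Convert |||| (tally marks) → 4 (decimal)
62 + 4 = 66
Convert the 14th prime (prime index) → 43 (decimal)
66 + 43 = 109
Convert 0o20 (octal) → 2×8 = 16 (decimal)
109 - 16 = 93
93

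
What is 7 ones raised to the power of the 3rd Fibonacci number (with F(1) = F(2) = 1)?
Convert 7 ones (place-value notation) → 7 (decimal)
Convert the 3rd Fibonacci number (with F(1) = F(2) = 1) (Fibonacci index) → 1, 1, 2 → 2 (decimal)
Compute 7 ^ 2 = 49
49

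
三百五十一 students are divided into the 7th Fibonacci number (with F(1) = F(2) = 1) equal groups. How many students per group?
Convert 三百五十一 (Chinese numeral) → 3×100 + 5×10 + 1 = 351 (decimal)
Convert the 7th Fibonacci number (with F(1) = F(2) = 1) (Fibonacci index) → 1, 1, 2, 3, 5, 8, 13 → 13 (decimal)
Compute 351 ÷ 13 = 27
27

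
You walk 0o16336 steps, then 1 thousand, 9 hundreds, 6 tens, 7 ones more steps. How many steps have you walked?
Convert 0o16336 (octal) → 1×4096 + 6×512 + 3×64 + 3×8 + 6 = 7390 (decimal)
Convert 1 thousand, 9 hundreds, 6 tens, 7 ones (place-value notation) → 1×1000 + 9×100 + 6×10 + 7 = 1967 (decimal)
Compute 7390 + 1967 = 9357
9357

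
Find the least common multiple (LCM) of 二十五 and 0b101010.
Convert 二十五 (Chinese numeral) → 2×10 + 5 = 25 (decimal)
Convert 0b101010 (binary) → 32 + 8 + 2 = 42 (decimal)
Compute lcm(25, 42) = 1050
1050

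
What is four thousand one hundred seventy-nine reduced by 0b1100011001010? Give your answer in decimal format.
Convert four thousand one hundred seventy-nine (English words) → 4×1000 + 1×100 + 79 = 4179 (decimal)
Convert 0b1100011001010 (binary) → 4096 + 2048 + 128 + 64 + 8 + 2 = 6346 (decimal)
Compute 4179 - 6346 = -2167
-2167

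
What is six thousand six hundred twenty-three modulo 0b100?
Convert six thousand six hundred twenty-three (English words) → 6×1000 + 6×100 + 23 = 6623 (decimal)
Convert 0b100 (binary) → 4 (decimal)
Compute 6623 mod 4 = 3
3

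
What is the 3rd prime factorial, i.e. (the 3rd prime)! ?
Convert the 3rd prime (prime index) → 5 (decimal)
Compute 5! = 120
120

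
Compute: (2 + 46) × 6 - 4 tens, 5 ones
Convert 4 tens, 5 ones (place-value notation) → 4×10 + 5 = 45 (decimal)
Expression in decimal: (2 + 46) × 6 - 45
Parentheses first: 2 + 46 = 48
Multiply: 48 × 6 = 288
Subtract: 288 - 45 = 243
243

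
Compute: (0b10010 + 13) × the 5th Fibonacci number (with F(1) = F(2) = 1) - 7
Convert 0b10010 (binary) → 16 + 2 = 18 (decimal)
Convert the 5th Fibonacci number (with F(1) = F(2) = 1) (Fibonacci index) → 1, 1, 2, 3, 5 → 5 (decimal)
Expression in decimal: (18 + 13) × 5 - 7
Parentheses first: 18 + 13 = 31
Multiply: 31 × 5 = 155
Subtract: 155 - 7 = 148
148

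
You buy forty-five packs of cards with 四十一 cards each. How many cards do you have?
Convert 四十一 (Chinese numeral) → 4×10 + 1 = 41 (decimal)
Convert forty-five (English words) → 45 (decimal)
Compute 41 × 45 = 1845
1845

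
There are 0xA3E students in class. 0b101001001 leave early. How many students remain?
Convert 0xA3E (hexadecimal) → 10×256 + 3×16 + 14 = 2622 (decimal)
Convert 0b101001001 (binary) → 256 + 64 + 8 + 1 = 329 (decimal)
Compute 2622 - 329 = 2293
2293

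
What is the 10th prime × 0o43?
Convert the 10th prime (prime index) → 29 (decimal)
Convert 0o43 (octal) → 4×8 + 3 = 35 (decimal)
Compute 29 × 35 = 1015
1015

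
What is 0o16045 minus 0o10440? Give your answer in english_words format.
Convert 0o16045 (octal) → 1×4096 + 6×512 + 4×8 + 5 = 7205 (decimal)
Convert 0o10440 (octal) → 1×4096 + 4×64 + 4×8 = 4384 (decimal)
Compute 7205 - 4384 = 2821
Convert 2821 (decimal) → 2821 = 2×1000 + 8×100 + 21 → two thousand eight hundred twenty-one (English words)
two thousand eight hundred twenty-one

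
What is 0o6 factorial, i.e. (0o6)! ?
Convert 0o6 (octal) → 6 (decimal)
Compute 6! = 720
720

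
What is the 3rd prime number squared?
The 3rd prime number = 5
Compute 5² = 5 × 5 = 25
25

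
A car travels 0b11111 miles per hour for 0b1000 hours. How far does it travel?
Convert 0b11111 (binary) → 16 + 8 + 4 + 2 + 1 = 31 (decimal)
Convert 0b1000 (binary) → 8 (decimal)
Compute 31 × 8 = 248
248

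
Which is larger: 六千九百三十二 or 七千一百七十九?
Convert 六千九百三十二 (Chinese numeral) → 6×1000 + 9×100 + 3×10 + 2 = 6932 (decimal)
Convert 七千一百七十九 (Chinese numeral) → 7×1000 + 1×100 + 7×10 + 9 = 7179 (decimal)
Compare 6932 vs 7179: larger = 7179
7179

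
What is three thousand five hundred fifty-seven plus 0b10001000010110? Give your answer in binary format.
Convert three thousand five hundred fifty-seven (English words) → 3×1000 + 5×100 + 57 = 3557 (decimal)
Convert 0b10001000010110 (binary) → 8192 + 512 + 16 + 4 + 2 = 8726 (decimal)
Compute 3557 + 8726 = 12283
Convert 12283 (decimal) → 12283 = 8192 + 2048 + 1024 + 512 + 256 + 128 + 64 + 32 + 16 + 8 + 2 + 1 → 0b10111111111011 (binary)
0b10111111111011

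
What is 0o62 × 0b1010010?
Convert 0o62 (octal) → 6×8 + 2 = 50 (decimal)
Convert 0b1010010 (binary) → 64 + 16 + 2 = 82 (decimal)
Compute 50 × 82 = 4100
4100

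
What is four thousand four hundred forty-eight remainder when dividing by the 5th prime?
Convert four thousand four hundred forty-eight (English words) → 4×1000 + 4×100 + 48 = 4448 (decimal)
Convert the 5th prime (prime index) → 11 (decimal)
Compute 4448 mod 11 = 4
4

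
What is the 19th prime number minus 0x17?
The 19th prime number = 67
Convert 0x17 (hexadecimal) → 1×16 + 7 = 23 (decimal)
Compute 67 - 23 = 44
44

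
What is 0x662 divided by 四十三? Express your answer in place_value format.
Convert 0x662 (hexadecimal) → 6×256 + 6×16 + 2 = 1634 (decimal)
Convert 四十三 (Chinese numeral) → 4×10 + 3 = 43 (decimal)
Compute 1634 ÷ 43 = 38
Convert 38 (decimal) → 38 = 3×10 + 8 → 3 tens, 8 ones (place-value notation)
3 tens, 8 ones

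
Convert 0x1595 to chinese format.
Convert 0x1595 (hexadecimal) → 1×4096 + 5×256 + 9×16 + 5 = 5525 (decimal)
Convert 5525 (decimal) → 5525 = 5×1000 + 5×100 + 2×10 + 5 → 五千五百二十五 (Chinese numeral)
五千五百二十五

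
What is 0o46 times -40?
Convert 0o46 (octal) → 4×8 + 6 = 38 (decimal)
Compute 38 × -40 = -1520
-1520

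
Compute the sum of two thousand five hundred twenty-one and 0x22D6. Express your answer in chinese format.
Convert two thousand five hundred twenty-one (English words) → 2×1000 + 5×100 + 21 = 2521 (decimal)
Convert 0x22D6 (hexadecimal) → 2×4096 + 2×256 + 13×16 + 6 = 8918 (decimal)
Compute 2521 + 8918 = 11439
Convert 11439 (decimal) → 11439 = 1×10000 + 1×1000 + 4×100 + 3×10 + 9 → 一万一千四百三十九 (Chinese numeral)
一万一千四百三十九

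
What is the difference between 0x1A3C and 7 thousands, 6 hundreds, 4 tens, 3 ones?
Convert 0x1A3C (hexadecimal) → 1×4096 + 10×256 + 3×16 + 12 = 6716 (decimal)
Convert 7 thousands, 6 hundreds, 4 tens, 3 ones (place-value notation) → 7×1000 + 6×100 + 4×10 + 3 = 7643 (decimal)
Difference: |6716 - 7643| = 927
927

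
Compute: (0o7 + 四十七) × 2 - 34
Convert 0o7 (octal) → 7 (decimal)
Convert 四十七 (Chinese numeral) → 4×10 + 7 = 47 (decimal)
Expression in decimal: (7 + 47) × 2 - 34
Parentheses first: 7 + 47 = 54
Multiply: 54 × 2 = 108
Subtract: 108 - 34 = 74
74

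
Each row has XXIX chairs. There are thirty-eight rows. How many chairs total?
Convert XXIX (Roman numeral) → 10 + 10 + 9 = 29 (decimal)
Convert thirty-eight (English words) → 38 (decimal)
Compute 29 × 38 = 1102
1102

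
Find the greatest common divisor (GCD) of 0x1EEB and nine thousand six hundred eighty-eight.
Convert 0x1EEB (hexadecimal) → 1×4096 + 14×256 + 14×16 + 11 = 7915 (decimal)
Convert nine thousand six hundred eighty-eight (English words) → 9×1000 + 6×100 + 88 = 9688 (decimal)
Compute gcd(7915, 9688) = 1
1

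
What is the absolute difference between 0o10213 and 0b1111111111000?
Convert 0o10213 (octal) → 1×4096 + 2×64 + 1×8 + 3 = 4235 (decimal)
Convert 0b1111111111000 (binary) → 4096 + 2048 + 1024 + 512 + 256 + 128 + 64 + 32 + 16 + 8 = 8184 (decimal)
Compute |4235 - 8184| = 3949
3949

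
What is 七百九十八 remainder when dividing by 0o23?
Convert 七百九十八 (Chinese numeral) → 7×100 + 9×10 + 8 = 798 (decimal)
Convert 0o23 (octal) → 2×8 + 3 = 19 (decimal)
Compute 798 mod 19 = 0
0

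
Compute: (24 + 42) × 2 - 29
Parentheses first: 24 + 42 = 66
Multiply: 66 × 2 = 132
Subtract: 132 - 29 = 103
103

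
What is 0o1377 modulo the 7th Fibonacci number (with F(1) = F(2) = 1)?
Convert 0o1377 (octal) → 1×512 + 3×64 + 7×8 + 7 = 767 (decimal)
Convert the 7th Fibonacci number (with F(1) = F(2) = 1) (Fibonacci index) → 1, 1, 2, 3, 5, 8, 13 → 13 (decimal)
Compute 767 mod 13 = 0
0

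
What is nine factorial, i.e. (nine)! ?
Convert nine (English words) → 9 (decimal)
Compute 9! = 362880
362880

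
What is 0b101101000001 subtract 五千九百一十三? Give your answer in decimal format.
Convert 0b101101000001 (binary) → 2048 + 512 + 256 + 64 + 1 = 2881 (decimal)
Convert 五千九百一十三 (Chinese numeral) → 5×1000 + 9×100 + 1×10 + 3 = 5913 (decimal)
Compute 2881 - 5913 = -3032
-3032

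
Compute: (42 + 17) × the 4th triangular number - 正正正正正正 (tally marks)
Convert the 4th triangular number (triangular index) → 4×5/2 = 10 (decimal)
Convert 正正正正正正 (tally marks) → 5 + 5 + 5 + 5 + 5 + 5 = 30 (decimal)
Expression in decimal: (42 + 17) × 10 - 30
Parentheses first: 42 + 17 = 59
Multiply: 59 × 10 = 590
Subtract: 590 - 30 = 560
560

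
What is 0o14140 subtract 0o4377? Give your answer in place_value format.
Convert 0o14140 (octal) → 1×4096 + 4×512 + 1×64 + 4×8 = 6240 (decimal)
Convert 0o4377 (octal) → 4×512 + 3×64 + 7×8 + 7 = 2303 (decimal)
Compute 6240 - 2303 = 3937
Convert 3937 (decimal) → 3937 = 3×1000 + 9×100 + 3×10 + 7 → 3 thousands, 9 hundreds, 3 tens, 7 ones (place-value notation)
3 thousands, 9 hundreds, 3 tens, 7 ones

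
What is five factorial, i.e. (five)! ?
Convert five (English words) → 5 (decimal)
Compute 5! = 120
120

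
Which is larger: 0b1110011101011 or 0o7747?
Convert 0b1110011101011 (binary) → 4096 + 2048 + 1024 + 128 + 64 + 32 + 8 + 2 + 1 = 7403 (decimal)
Convert 0o7747 (octal) → 7×512 + 7×64 + 4×8 + 7 = 4071 (decimal)
Compare 7403 vs 4071: larger = 7403
7403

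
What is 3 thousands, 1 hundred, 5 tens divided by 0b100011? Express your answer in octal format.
Convert 3 thousands, 1 hundred, 5 tens (place-value notation) → 3×1000 + 1×100 + 5×10 = 3150 (decimal)
Convert 0b100011 (binary) → 32 + 2 + 1 = 35 (decimal)
Compute 3150 ÷ 35 = 90
Convert 90 (decimal) → 90 = 1×64 + 3×8 + 2 → 0o132 (octal)
0o132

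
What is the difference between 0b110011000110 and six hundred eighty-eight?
Convert 0b110011000110 (binary) → 2048 + 1024 + 128 + 64 + 4 + 2 = 3270 (decimal)
Convert six hundred eighty-eight (English words) → 6×100 + 88 = 688 (decimal)
Difference: |3270 - 688| = 2582
2582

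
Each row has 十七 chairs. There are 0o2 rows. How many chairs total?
Convert 十七 (Chinese numeral) → 1×10 + 7 = 17 (decimal)
Convert 0o2 (octal) → 2 (decimal)
Compute 17 × 2 = 34
34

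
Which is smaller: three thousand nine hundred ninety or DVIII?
Convert three thousand nine hundred ninety (English words) → 3×1000 + 9×100 + 90 = 3990 (decimal)
Convert DVIII (Roman numeral) → 500 + 5 + 1 + 1 + 1 = 508 (decimal)
Compare 3990 vs 508: smaller = 508
508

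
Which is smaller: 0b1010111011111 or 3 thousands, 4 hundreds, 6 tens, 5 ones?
Convert 0b1010111011111 (binary) → 4096 + 1024 + 256 + 128 + 64 + 16 + 8 + 4 + 2 + 1 = 5599 (decimal)
Convert 3 thousands, 4 hundreds, 6 tens, 5 ones (place-value notation) → 3×1000 + 4×100 + 6×10 + 5 = 3465 (decimal)
Compare 5599 vs 3465: smaller = 3465
3465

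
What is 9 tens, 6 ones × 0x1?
Convert 9 tens, 6 ones (place-value notation) → 9×10 + 6 = 96 (decimal)
Convert 0x1 (hexadecimal) → 1 (decimal)
Compute 96 × 1 = 96
96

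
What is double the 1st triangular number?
The 1st triangular number = 1×2/2 = 1
Compute 1 × 2 = 2
2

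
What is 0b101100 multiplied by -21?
Convert 0b101100 (binary) → 32 + 8 + 4 = 44 (decimal)
Compute 44 × -21 = -924
-924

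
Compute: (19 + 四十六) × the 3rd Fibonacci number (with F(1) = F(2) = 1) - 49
Convert 四十六 (Chinese numeral) → 4×10 + 6 = 46 (decimal)
Convert the 3rd Fibonacci number (with F(1) = F(2) = 1) (Fibonacci index) → 1, 1, 2 → 2 (decimal)
Expression in decimal: (19 + 46) × 2 - 49
Parentheses first: 19 + 46 = 65
Multiply: 65 × 2 = 130
Subtract: 130 - 49 = 81
81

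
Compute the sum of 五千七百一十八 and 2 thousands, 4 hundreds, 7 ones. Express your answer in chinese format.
Convert 五千七百一十八 (Chinese numeral) → 5×1000 + 7×100 + 1×10 + 8 = 5718 (decimal)
Convert 2 thousands, 4 hundreds, 7 ones (place-value notation) → 2×1000 + 4×100 + 7 = 2407 (decimal)
Compute 5718 + 2407 = 8125
Convert 8125 (decimal) → 8125 = 8×1000 + 1×100 + 2×10 + 5 → 八千一百二十五 (Chinese numeral)
八千一百二十五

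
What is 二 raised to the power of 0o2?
Convert 二 (Chinese numeral) → 2 (decimal)
Convert 0o2 (octal) → 2 (decimal)
Compute 2 ^ 2 = 4
4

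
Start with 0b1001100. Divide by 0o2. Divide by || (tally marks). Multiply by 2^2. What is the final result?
Convert 0b1001100 (binary) → 64 + 8 + 4 = 76 (decimal)
Start: 76
Convert 0o2 (octal) → 2 (decimal)
76 ÷ 2 = 38
Convert || (tally marks) → 2 (decimal)
38 ÷ 2 = 19
Convert 2^2 (power) → 4 (decimal)
19 × 4 = 76
76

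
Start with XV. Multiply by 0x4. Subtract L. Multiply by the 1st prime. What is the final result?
Convert XV (Roman numeral) → 10 + 5 = 15 (decimal)
Start: 15
Convert 0x4 (hexadecimal) → 4 (decimal)
15 × 4 = 60
Convert L (Roman numeral) → 50 (decimal)
60 - 50 = 10
Convert the 1st prime (prime index) → 2 (decimal)
10 × 2 = 20
20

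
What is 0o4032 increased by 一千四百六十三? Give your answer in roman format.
Convert 0o4032 (octal) → 4×512 + 3×8 + 2 = 2074 (decimal)
Convert 一千四百六十三 (Chinese numeral) → 1×1000 + 4×100 + 6×10 + 3 = 1463 (decimal)
Compute 2074 + 1463 = 3537
Convert 3537 (decimal) → 3537 = 1000 + 1000 + 1000 + 500 + 10 + 10 + 10 + 5 + 1 + 1 → MMMDXXXVII (Roman numeral)
MMMDXXXVII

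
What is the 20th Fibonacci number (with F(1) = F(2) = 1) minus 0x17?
The 20th Fibonacci number (with F(1) = F(2) = 1) = 6765
Convert 0x17 (hexadecimal) → 1×16 + 7 = 23 (decimal)
Compute 6765 - 23 = 6742
6742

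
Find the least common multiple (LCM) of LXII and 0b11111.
Convert LXII (Roman numeral) → 50 + 10 + 1 + 1 = 62 (decimal)
Convert 0b11111 (binary) → 16 + 8 + 4 + 2 + 1 = 31 (decimal)
Compute lcm(62, 31) = 62
62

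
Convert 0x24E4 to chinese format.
Convert 0x24E4 (hexadecimal) → 2×4096 + 4×256 + 14×16 + 4 = 9444 (decimal)
Convert 9444 (decimal) → 9444 = 9×1000 + 4×100 + 4×10 + 4 → 九千四百四十四 (Chinese numeral)
九千四百四十四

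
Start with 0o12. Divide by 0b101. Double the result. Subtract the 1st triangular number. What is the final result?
Convert 0o12 (octal) → 1×8 + 2 = 10 (decimal)
Start: 10
Convert 0b101 (binary) → 4 + 1 = 5 (decimal)
10 ÷ 5 = 2
2 × 2 = 4
Convert the 1st triangular number (triangular index) → 1×2/2 = 1 (decimal)
4 - 1 = 3
3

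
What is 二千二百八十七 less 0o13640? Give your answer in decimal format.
Convert 二千二百八十七 (Chinese numeral) → 2×1000 + 2×100 + 8×10 + 7 = 2287 (decimal)
Convert 0o13640 (octal) → 1×4096 + 3×512 + 6×64 + 4×8 = 6048 (decimal)
Compute 2287 - 6048 = -3761
-3761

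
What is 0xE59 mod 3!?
Convert 0xE59 (hexadecimal) → 14×256 + 5×16 + 9 = 3673 (decimal)
Convert 3! (factorial) → 6 (decimal)
Compute 3673 mod 6 = 1
1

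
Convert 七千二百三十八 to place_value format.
Convert 七千二百三十八 (Chinese numeral) → 7×1000 + 2×100 + 3×10 + 8 = 7238 (decimal)
Convert 7238 (decimal) → 7238 = 7×1000 + 2×100 + 3×10 + 8 → 7 thousands, 2 hundreds, 3 tens, 8 ones (place-value notation)
7 thousands, 2 hundreds, 3 tens, 8 ones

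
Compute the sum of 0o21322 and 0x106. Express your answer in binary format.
Convert 0o21322 (octal) → 2×4096 + 1×512 + 3×64 + 2×8 + 2 = 8914 (decimal)
Convert 0x106 (hexadecimal) → 1×256 + 6 = 262 (decimal)
Compute 8914 + 262 = 9176
Convert 9176 (decimal) → 9176 = 8192 + 512 + 256 + 128 + 64 + 16 + 8 → 0b10001111011000 (binary)
0b10001111011000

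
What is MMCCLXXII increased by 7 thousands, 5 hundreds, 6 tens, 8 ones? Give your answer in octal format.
Convert MMCCLXXII (Roman numeral) → 1000 + 1000 + 100 + 100 + 50 + 10 + 10 + 1 + 1 = 2272 (decimal)
Convert 7 thousands, 5 hundreds, 6 tens, 8 ones (place-value notation) → 7×1000 + 5×100 + 6×10 + 8 = 7568 (decimal)
Compute 2272 + 7568 = 9840
Convert 9840 (decimal) → 9840 = 2×4096 + 3×512 + 1×64 + 6×8 → 0o23160 (octal)
0o23160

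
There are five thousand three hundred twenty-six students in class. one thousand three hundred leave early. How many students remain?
Convert five thousand three hundred twenty-six (English words) → 5×1000 + 3×100 + 26 = 5326 (decimal)
Convert one thousand three hundred (English words) → 1×1000 + 3×100 = 1300 (decimal)
Compute 5326 - 1300 = 4026
4026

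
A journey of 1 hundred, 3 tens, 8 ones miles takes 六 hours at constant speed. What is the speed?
Convert 1 hundred, 3 tens, 8 ones (place-value notation) → 1×100 + 3×10 + 8 = 138 (decimal)
Convert 六 (Chinese numeral) → 6 (decimal)
Compute 138 ÷ 6 = 23
23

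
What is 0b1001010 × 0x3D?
Convert 0b1001010 (binary) → 64 + 8 + 2 = 74 (decimal)
Convert 0x3D (hexadecimal) → 3×16 + 13 = 61 (decimal)
Compute 74 × 61 = 4514
4514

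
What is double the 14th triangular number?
The 14th triangular number = 14×15/2 = 105
Compute 105 × 2 = 210
210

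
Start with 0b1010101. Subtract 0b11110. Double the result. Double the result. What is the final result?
Convert 0b1010101 (binary) → 64 + 16 + 4 + 1 = 85 (decimal)
Start: 85
Convert 0b11110 (binary) → 16 + 8 + 4 + 2 = 30 (decimal)
85 - 30 = 55
55 × 2 = 110
110 × 2 = 220
220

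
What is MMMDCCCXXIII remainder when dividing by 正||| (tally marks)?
Convert MMMDCCCXXIII (Roman numeral) → 1000 + 1000 + 1000 + 500 + 100 + 100 + 100 + 10 + 10 + 1 + 1 + 1 = 3823 (decimal)
Convert 正||| (tally marks) → 5 + 3 = 8 (decimal)
Compute 3823 mod 8 = 7
7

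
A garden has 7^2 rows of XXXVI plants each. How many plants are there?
Convert XXXVI (Roman numeral) → 10 + 10 + 10 + 5 + 1 = 36 (decimal)
Convert 7^2 (power) → 49 (decimal)
Compute 36 × 49 = 1764
1764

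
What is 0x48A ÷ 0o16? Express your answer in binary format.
Convert 0x48A (hexadecimal) → 4×256 + 8×16 + 10 = 1162 (decimal)
Convert 0o16 (octal) → 1×8 + 6 = 14 (decimal)
Compute 1162 ÷ 14 = 83
Convert 83 (decimal) → 83 = 64 + 16 + 2 + 1 → 0b1010011 (binary)
0b1010011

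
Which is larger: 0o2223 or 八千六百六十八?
Convert 0o2223 (octal) → 2×512 + 2×64 + 2×8 + 3 = 1171 (decimal)
Convert 八千六百六十八 (Chinese numeral) → 8×1000 + 6×100 + 6×10 + 8 = 8668 (decimal)
Compare 1171 vs 8668: larger = 8668
8668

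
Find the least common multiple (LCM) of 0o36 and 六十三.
Convert 0o36 (octal) → 3×8 + 6 = 30 (decimal)
Convert 六十三 (Chinese numeral) → 6×10 + 3 = 63 (decimal)
Compute lcm(30, 63) = 630
630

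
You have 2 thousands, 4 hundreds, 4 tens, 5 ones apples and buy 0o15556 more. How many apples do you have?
Convert 2 thousands, 4 hundreds, 4 tens, 5 ones (place-value notation) → 2×1000 + 4×100 + 4×10 + 5 = 2445 (decimal)
Convert 0o15556 (octal) → 1×4096 + 5×512 + 5×64 + 5×8 + 6 = 7022 (decimal)
Compute 2445 + 7022 = 9467
9467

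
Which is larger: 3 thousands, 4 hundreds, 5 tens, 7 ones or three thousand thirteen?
Convert 3 thousands, 4 hundreds, 5 tens, 7 ones (place-value notation) → 3×1000 + 4×100 + 5×10 + 7 = 3457 (decimal)
Convert three thousand thirteen (English words) → 3×1000 + 13 = 3013 (decimal)
Compare 3457 vs 3013: larger = 3457
3457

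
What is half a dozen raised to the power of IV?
Convert half a dozen (colloquial) → 6 (decimal)
Convert IV (Roman numeral) → 4 (decimal)
Compute 6 ^ 4 = 1296
1296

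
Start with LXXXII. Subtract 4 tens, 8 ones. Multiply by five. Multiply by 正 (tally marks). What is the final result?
Convert LXXXII (Roman numeral) → 50 + 10 + 10 + 10 + 1 + 1 = 82 (decimal)
Start: 82
Convert 4 tens, 8 ones (place-value notation) → 4×10 + 8 = 48 (decimal)
82 - 48 = 34
Convert five (English words) → 5 (decimal)
34 × 5 = 170
Convert 正 (tally marks) → 5 (decimal)
170 × 5 = 850
850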